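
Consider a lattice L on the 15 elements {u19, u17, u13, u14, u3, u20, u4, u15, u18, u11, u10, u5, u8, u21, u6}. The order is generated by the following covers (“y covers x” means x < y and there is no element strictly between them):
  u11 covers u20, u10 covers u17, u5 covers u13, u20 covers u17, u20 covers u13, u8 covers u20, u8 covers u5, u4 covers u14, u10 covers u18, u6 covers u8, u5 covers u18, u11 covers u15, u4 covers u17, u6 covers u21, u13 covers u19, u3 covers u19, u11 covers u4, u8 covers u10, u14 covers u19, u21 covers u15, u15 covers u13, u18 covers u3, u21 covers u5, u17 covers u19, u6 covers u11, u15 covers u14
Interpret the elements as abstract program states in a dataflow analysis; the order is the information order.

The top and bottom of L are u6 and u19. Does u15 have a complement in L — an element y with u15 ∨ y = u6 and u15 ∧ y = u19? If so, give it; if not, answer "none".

Need y with u15 ∨ y = u6 and u15 ∧ y = u19.
Checking each element gives: u10.

u10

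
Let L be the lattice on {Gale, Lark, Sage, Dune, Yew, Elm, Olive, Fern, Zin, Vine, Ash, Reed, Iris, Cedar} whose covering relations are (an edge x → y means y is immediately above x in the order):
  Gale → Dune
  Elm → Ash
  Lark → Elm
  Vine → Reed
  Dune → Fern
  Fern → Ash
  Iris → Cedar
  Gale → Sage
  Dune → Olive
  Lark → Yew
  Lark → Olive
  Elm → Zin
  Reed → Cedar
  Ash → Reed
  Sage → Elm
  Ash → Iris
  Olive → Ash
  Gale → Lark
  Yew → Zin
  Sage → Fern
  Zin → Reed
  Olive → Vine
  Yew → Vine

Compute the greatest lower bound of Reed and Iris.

Common lower bounds of {Reed, Iris}: Ash, Dune, Elm, Fern, Gale, Lark, Olive, Sage.
The greatest among these is Ash.

Ash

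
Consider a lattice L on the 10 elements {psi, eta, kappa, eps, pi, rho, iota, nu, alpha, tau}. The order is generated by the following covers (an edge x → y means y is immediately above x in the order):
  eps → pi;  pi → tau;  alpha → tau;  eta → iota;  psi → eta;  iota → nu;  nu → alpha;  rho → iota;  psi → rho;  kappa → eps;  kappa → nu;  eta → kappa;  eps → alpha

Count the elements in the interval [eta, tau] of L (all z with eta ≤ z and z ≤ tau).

8

The interval [eta, tau] = {alpha, eps, eta, iota, kappa, nu, pi, tau}, which has 8 elements.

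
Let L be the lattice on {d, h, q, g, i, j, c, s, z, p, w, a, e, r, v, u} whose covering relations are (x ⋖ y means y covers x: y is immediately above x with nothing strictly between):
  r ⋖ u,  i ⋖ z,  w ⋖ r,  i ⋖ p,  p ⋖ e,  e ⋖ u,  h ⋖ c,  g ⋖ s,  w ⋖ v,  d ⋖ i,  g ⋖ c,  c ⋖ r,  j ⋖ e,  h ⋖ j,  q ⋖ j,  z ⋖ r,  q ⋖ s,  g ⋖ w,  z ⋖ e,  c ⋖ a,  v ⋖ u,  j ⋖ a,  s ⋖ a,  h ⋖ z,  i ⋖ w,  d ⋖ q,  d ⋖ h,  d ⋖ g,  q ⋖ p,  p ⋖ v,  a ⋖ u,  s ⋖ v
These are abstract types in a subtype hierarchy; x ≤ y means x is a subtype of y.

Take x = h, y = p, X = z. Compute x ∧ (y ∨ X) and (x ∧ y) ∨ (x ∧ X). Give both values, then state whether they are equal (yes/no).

h; h; yes

y ∨ X = e, so x ∧ (y ∨ X) = h ∧ e = h.
x ∧ y = d and x ∧ X = h, so (x ∧ y) ∨ (x ∧ X) = d ∨ h = h.
Equal: yes.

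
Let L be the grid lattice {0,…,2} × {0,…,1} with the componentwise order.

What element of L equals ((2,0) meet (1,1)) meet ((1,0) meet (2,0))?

(1,0)

(2,0) ∧ (1,1) = (1,0)
(1,0) ∧ (2,0) = (1,0)
(1,0) ∧ (1,0) = (1,0)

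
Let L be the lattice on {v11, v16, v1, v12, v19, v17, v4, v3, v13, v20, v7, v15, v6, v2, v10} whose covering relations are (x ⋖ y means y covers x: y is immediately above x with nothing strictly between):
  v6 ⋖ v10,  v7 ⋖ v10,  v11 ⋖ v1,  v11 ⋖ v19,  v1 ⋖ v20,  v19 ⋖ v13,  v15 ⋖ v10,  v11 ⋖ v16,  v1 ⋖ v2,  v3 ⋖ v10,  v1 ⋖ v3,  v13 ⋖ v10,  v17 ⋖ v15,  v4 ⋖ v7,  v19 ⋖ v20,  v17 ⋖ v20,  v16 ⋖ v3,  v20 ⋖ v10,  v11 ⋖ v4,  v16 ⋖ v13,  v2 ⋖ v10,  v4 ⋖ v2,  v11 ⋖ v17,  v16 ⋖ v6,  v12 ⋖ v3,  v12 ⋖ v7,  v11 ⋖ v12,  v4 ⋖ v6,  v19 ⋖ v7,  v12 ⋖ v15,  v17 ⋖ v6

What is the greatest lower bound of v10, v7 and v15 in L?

v12

Common lower bounds of {v10, v7, v15}: v11, v12.
The greatest among these is v12.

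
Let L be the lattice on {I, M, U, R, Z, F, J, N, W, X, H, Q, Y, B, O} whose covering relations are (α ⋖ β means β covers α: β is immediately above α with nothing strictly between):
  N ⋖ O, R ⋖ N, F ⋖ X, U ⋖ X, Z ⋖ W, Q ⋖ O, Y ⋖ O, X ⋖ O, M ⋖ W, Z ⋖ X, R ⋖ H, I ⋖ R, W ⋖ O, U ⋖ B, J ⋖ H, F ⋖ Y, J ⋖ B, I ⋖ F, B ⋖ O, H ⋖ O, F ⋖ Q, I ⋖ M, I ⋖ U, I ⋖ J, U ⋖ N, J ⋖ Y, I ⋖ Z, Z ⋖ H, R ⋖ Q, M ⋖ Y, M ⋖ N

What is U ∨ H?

Common upper bounds of {U, H}: O.
The least among these is O.

O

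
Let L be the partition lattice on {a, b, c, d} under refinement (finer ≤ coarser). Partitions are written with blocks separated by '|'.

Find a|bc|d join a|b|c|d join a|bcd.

The join of a|bc|d, a|b|c|d, a|bcd merges any blocks that overlap across the partitions, giving a|bcd.

a|bcd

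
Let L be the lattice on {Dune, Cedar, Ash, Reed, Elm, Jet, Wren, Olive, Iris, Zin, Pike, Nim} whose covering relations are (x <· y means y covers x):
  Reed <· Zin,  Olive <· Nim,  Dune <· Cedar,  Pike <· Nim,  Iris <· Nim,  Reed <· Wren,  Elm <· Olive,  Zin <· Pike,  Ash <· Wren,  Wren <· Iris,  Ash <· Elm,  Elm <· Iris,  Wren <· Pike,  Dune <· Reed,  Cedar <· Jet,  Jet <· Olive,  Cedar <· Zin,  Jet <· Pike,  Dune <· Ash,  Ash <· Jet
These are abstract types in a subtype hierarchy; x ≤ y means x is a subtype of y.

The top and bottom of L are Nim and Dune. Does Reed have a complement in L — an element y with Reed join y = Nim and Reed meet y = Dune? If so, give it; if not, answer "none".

Olive

Need y with Reed ∨ y = Nim and Reed ∧ y = Dune.
Checking each element gives: Olive.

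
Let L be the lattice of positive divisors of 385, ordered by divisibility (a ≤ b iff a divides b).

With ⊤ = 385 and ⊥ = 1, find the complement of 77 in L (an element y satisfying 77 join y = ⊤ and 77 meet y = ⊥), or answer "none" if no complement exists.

5

Need y with 77 ∨ y = 385 and 77 ∧ y = 1.
Checking each element gives: 5.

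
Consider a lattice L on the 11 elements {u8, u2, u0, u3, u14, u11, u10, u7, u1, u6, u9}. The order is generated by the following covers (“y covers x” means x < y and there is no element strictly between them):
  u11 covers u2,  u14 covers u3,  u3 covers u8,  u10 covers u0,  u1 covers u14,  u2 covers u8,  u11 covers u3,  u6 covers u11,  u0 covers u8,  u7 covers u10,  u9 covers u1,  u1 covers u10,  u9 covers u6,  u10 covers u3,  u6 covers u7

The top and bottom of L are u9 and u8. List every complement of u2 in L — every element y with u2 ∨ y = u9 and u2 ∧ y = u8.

u1, u14

Need y with u2 ∨ y = u9 and u2 ∧ y = u8.
Checking each element gives: u1, u14.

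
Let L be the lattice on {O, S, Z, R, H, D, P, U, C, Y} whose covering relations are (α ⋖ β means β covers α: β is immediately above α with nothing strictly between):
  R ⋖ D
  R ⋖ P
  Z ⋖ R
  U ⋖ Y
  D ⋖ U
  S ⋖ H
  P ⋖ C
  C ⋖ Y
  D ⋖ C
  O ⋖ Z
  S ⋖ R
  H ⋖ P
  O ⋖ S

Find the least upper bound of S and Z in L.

R

Common upper bounds of {S, Z}: C, D, P, R, U, Y.
The least among these is R.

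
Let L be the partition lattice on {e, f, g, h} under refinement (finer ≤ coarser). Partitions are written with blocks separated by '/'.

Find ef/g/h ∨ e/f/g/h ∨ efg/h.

The join of ef/g/h, e/f/g/h, efg/h merges any blocks that overlap across the partitions, giving efg/h.

efg/h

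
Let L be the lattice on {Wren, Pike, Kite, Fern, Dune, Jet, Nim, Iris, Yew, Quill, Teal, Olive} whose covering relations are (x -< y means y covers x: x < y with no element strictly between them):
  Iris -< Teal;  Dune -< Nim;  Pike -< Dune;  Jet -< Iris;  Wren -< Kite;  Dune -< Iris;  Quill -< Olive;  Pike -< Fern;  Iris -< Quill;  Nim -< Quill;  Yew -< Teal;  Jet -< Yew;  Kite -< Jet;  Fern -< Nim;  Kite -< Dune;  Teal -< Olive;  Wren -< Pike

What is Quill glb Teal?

Iris

Common lower bounds of {Quill, Teal}: Dune, Iris, Jet, Kite, Pike, Wren.
The greatest among these is Iris.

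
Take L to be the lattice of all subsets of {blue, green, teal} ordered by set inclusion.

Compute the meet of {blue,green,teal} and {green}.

Under ⊆, meet is intersection: {blue,green,teal} ∩ {green} = {green}.

{green}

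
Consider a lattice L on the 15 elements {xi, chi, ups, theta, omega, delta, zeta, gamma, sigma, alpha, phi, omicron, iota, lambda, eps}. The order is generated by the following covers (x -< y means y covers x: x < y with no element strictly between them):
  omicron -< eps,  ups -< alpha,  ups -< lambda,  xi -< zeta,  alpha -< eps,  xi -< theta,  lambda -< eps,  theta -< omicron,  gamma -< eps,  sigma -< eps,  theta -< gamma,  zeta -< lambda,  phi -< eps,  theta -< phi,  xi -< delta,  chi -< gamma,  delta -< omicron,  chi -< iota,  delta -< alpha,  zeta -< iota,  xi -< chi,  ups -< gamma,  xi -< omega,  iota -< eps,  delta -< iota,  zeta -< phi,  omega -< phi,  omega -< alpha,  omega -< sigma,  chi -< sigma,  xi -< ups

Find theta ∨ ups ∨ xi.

gamma

Common upper bounds of {theta, ups, xi}: eps, gamma.
The least among these is gamma.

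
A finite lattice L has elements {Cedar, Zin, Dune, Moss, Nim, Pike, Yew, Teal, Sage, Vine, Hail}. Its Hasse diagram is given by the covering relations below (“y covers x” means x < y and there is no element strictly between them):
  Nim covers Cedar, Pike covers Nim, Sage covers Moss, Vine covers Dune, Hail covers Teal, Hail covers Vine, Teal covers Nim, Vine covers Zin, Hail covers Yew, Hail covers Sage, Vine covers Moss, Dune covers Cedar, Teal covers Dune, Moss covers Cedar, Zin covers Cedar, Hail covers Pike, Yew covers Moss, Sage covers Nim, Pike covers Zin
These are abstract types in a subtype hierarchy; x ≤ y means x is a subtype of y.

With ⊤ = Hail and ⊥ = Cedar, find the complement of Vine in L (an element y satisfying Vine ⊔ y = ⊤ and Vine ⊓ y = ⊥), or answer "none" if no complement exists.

Nim

Need y with Vine ∨ y = Hail and Vine ∧ y = Cedar.
Checking each element gives: Nim.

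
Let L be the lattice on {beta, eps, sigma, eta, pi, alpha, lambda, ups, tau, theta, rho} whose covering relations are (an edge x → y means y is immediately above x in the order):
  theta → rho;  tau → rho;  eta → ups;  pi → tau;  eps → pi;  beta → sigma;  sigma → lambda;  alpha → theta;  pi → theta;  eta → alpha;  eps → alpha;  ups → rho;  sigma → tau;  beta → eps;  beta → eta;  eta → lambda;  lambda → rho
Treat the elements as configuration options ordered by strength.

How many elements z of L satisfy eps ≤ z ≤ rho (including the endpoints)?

The interval [eps, rho] = {alpha, eps, pi, rho, tau, theta}, which has 6 elements.

6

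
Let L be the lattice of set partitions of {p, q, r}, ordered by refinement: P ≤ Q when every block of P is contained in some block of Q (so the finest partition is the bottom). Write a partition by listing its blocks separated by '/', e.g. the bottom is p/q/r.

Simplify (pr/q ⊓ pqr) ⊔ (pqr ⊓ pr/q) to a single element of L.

pr/q

pr/q ∧ pqr = pr/q
pqr ∧ pr/q = pr/q
pr/q ∨ pr/q = pr/q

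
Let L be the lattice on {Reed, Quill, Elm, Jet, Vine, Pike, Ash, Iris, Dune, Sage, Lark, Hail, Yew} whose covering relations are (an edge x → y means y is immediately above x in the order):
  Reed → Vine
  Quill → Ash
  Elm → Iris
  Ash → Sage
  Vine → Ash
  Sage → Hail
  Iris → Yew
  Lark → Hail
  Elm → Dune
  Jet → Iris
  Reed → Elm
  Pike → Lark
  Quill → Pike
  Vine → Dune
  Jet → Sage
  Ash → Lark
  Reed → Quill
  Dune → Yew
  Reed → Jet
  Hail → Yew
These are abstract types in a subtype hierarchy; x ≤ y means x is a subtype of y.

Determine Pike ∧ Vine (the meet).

Reed

Common lower bounds of {Pike, Vine}: Reed.
The greatest among these is Reed.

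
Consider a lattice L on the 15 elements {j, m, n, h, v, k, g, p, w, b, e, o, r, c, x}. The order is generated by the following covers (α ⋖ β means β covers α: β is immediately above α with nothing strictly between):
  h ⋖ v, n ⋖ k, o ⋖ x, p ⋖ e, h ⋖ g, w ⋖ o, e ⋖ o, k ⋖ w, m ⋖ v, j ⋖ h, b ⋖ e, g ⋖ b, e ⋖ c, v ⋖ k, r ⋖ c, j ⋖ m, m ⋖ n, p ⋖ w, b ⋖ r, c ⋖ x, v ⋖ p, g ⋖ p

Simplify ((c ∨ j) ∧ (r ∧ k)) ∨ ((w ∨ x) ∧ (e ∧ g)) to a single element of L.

g

c ∨ j = c
r ∧ k = h
c ∧ h = h
w ∨ x = x
e ∧ g = g
x ∧ g = g
h ∨ g = g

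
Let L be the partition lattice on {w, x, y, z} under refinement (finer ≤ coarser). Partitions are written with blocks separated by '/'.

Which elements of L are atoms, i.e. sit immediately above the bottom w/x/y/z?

w/x/yz, w/xy/z, w/xz/y, wx/y/z, wy/x/z, wz/x/y

The atoms are exactly the elements that cover w/x/y/z: w/x/yz, w/xy/z, w/xz/y, wx/y/z, wy/x/z, wz/x/y.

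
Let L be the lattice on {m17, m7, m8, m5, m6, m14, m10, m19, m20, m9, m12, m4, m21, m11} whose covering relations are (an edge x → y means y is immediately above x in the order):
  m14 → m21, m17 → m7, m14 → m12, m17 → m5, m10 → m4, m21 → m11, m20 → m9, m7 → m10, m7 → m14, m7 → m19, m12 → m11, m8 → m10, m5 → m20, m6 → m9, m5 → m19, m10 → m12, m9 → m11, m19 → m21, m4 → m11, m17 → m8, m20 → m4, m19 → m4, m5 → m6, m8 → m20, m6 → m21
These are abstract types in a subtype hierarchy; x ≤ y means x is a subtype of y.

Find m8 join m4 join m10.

Common upper bounds of {m8, m4, m10}: m11, m4.
The least among these is m4.

m4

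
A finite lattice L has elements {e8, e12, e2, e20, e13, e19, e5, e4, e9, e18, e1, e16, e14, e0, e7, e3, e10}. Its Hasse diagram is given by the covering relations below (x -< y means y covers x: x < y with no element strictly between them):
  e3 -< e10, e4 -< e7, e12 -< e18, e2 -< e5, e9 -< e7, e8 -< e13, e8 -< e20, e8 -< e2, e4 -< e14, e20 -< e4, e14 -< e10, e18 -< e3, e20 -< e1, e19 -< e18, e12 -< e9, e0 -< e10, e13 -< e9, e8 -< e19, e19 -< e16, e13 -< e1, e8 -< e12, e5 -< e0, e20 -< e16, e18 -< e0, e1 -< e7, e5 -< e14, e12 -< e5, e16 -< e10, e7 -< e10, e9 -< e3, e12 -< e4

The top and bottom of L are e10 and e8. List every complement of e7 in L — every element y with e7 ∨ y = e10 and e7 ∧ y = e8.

Need y with e7 ∨ y = e10 and e7 ∧ y = e8.
Checking each element gives: e19, e2.

e19, e2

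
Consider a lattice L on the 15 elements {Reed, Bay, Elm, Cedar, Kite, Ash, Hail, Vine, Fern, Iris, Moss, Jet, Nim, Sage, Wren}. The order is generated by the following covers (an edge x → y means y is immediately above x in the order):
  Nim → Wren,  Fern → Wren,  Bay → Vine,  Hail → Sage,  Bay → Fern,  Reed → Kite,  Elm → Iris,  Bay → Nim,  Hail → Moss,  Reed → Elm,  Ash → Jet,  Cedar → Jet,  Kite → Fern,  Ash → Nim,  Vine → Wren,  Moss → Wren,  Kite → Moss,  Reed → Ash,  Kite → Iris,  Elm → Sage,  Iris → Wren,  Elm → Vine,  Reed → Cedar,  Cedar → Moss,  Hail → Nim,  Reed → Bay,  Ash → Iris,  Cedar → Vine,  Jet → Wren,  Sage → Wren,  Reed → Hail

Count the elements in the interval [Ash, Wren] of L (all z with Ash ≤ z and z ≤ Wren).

The interval [Ash, Wren] = {Ash, Iris, Jet, Nim, Wren}, which has 5 elements.

5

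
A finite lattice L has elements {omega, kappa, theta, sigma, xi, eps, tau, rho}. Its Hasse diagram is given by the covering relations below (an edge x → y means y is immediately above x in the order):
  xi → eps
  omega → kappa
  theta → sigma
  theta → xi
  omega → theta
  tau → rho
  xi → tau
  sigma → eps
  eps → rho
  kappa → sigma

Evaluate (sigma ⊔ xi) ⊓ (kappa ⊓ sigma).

kappa

sigma ∨ xi = eps
kappa ∧ sigma = kappa
eps ∧ kappa = kappa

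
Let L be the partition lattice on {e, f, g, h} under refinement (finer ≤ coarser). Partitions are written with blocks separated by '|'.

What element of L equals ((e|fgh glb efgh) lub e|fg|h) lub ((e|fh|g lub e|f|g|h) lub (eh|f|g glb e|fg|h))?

e|fgh ∧ efgh = e|fgh
e|fgh ∨ e|fg|h = e|fgh
e|fh|g ∨ e|f|g|h = e|fh|g
eh|f|g ∧ e|fg|h = e|f|g|h
e|fh|g ∨ e|f|g|h = e|fh|g
e|fgh ∨ e|fh|g = e|fgh

e|fgh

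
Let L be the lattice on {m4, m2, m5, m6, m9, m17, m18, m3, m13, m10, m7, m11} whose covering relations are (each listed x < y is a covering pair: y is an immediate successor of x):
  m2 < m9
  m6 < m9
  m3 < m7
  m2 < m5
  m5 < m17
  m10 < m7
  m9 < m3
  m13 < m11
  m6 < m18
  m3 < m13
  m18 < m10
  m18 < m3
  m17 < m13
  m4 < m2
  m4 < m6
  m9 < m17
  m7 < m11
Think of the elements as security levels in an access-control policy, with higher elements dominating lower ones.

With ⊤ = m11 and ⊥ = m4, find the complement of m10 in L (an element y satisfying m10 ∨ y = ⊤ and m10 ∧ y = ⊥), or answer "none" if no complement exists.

m5

Need y with m10 ∨ y = m11 and m10 ∧ y = m4.
Checking each element gives: m5.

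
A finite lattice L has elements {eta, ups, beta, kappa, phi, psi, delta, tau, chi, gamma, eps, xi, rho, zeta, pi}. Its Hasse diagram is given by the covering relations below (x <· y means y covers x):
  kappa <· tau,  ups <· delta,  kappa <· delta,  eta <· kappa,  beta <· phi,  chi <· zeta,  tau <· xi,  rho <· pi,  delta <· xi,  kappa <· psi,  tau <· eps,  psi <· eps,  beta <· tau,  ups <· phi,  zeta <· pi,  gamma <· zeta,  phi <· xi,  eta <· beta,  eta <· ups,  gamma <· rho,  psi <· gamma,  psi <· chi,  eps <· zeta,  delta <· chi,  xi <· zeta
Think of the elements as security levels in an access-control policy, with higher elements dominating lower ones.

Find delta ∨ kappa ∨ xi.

xi

Common upper bounds of {delta, kappa, xi}: pi, xi, zeta.
The least among these is xi.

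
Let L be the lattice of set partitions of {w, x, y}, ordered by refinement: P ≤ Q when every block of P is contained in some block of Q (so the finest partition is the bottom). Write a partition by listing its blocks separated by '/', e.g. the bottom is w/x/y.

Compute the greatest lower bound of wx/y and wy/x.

The meet (common refinement) of wx/y and wy/x intersects blocks pairwise, giving w/x/y.

w/x/y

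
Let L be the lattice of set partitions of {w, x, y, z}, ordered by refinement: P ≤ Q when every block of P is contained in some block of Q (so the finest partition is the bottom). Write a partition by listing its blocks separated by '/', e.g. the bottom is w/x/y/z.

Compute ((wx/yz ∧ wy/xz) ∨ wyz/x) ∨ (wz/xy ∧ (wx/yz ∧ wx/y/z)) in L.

wyz/x

wx/yz ∧ wy/xz = w/x/y/z
w/x/y/z ∨ wyz/x = wyz/x
wx/yz ∧ wx/y/z = wx/y/z
wz/xy ∧ wx/y/z = w/x/y/z
wyz/x ∨ w/x/y/z = wyz/x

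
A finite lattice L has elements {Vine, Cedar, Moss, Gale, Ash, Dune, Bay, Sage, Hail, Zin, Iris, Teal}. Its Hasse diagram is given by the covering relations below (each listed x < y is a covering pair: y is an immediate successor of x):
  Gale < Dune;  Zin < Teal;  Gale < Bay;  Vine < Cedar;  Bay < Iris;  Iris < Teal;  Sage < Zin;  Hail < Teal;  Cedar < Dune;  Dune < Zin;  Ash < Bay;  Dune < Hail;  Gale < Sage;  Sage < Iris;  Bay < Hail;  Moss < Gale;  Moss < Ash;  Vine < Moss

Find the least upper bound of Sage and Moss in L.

Sage

Common upper bounds of {Sage, Moss}: Iris, Sage, Teal, Zin.
The least among these is Sage.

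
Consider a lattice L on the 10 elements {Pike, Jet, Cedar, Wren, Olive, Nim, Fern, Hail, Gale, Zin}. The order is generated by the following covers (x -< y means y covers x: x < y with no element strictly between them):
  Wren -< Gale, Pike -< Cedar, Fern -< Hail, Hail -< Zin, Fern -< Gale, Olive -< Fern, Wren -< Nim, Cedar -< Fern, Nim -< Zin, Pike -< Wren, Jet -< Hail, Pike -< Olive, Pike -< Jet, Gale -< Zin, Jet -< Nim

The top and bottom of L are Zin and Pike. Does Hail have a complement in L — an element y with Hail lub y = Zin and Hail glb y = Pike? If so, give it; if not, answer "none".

Wren

Need y with Hail ∨ y = Zin and Hail ∧ y = Pike.
Checking each element gives: Wren.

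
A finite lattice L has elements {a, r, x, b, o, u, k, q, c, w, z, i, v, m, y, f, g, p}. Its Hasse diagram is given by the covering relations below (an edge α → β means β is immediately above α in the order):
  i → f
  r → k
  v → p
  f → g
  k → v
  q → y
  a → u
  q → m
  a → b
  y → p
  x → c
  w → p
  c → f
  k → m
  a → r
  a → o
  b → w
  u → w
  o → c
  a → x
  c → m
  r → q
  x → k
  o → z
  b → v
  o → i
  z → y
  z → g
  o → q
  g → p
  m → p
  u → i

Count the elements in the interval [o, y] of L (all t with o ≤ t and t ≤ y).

4

The interval [o, y] = {o, q, y, z}, which has 4 elements.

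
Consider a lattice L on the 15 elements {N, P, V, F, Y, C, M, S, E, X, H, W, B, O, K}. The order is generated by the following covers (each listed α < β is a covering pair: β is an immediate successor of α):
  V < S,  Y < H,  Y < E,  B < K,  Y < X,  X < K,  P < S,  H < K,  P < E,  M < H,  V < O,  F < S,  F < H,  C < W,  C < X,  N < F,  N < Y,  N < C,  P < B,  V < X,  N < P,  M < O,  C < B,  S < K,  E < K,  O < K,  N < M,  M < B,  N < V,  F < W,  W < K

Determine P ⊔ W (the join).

Common upper bounds of {P, W}: K.
The least among these is K.

K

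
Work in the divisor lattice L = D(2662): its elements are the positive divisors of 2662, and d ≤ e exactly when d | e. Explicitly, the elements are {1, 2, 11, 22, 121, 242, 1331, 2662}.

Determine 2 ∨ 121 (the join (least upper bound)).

Common upper bounds of {2, 121}: 242, 2662.
The least among these is 242.

242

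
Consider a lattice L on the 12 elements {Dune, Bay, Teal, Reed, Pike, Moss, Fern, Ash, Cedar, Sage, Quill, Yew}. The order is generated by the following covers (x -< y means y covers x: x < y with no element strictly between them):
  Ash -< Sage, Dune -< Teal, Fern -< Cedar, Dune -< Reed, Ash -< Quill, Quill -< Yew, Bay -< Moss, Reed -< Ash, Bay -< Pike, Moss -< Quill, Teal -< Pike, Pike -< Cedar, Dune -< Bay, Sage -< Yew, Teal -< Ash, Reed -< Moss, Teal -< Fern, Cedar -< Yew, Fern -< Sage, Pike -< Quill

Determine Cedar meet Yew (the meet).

Cedar

Common lower bounds of {Cedar, Yew}: Bay, Cedar, Dune, Fern, Pike, Teal.
The greatest among these is Cedar.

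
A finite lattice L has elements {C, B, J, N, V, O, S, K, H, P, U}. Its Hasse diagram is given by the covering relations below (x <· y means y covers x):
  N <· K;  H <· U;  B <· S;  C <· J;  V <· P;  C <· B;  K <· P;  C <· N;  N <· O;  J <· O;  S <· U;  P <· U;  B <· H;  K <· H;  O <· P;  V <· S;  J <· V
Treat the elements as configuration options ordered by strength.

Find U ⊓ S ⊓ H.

Common lower bounds of {U, S, H}: B, C.
The greatest among these is B.

B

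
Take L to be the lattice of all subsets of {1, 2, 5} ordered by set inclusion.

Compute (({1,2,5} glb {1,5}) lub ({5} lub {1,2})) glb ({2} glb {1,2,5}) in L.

{2}

{1,2,5} ∧ {1,5} = {1,5}
{5} ∨ {1,2} = {1,2,5}
{1,5} ∨ {1,2,5} = {1,2,5}
{2} ∧ {1,2,5} = {2}
{1,2,5} ∧ {2} = {2}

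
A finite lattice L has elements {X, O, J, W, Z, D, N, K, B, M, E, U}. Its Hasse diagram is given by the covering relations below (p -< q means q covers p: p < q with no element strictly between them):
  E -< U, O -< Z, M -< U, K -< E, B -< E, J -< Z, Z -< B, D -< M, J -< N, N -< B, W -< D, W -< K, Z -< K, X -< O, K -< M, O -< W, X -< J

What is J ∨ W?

Common upper bounds of {J, W}: E, K, M, U.
The least among these is K.

K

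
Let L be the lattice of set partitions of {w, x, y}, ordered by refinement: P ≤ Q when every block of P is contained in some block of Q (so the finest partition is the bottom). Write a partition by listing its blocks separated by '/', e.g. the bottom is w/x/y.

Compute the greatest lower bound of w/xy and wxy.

The meet (common refinement) of w/xy and wxy intersects blocks pairwise, giving w/xy.

w/xy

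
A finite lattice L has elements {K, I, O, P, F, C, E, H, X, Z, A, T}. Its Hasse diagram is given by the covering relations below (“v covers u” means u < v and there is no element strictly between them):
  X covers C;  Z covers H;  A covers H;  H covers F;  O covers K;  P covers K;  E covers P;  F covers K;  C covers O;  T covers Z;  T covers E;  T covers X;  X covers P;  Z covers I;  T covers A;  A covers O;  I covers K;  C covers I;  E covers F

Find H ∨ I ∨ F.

Z

Common upper bounds of {H, I, F}: T, Z.
The least among these is Z.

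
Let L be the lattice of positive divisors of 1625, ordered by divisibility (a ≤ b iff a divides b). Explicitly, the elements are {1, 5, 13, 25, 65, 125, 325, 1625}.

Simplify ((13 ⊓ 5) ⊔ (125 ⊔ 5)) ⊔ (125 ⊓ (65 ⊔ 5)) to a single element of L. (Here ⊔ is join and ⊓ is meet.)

125

13 ∧ 5 = 1
125 ∨ 5 = 125
1 ∨ 125 = 125
65 ∨ 5 = 65
125 ∧ 65 = 5
125 ∨ 5 = 125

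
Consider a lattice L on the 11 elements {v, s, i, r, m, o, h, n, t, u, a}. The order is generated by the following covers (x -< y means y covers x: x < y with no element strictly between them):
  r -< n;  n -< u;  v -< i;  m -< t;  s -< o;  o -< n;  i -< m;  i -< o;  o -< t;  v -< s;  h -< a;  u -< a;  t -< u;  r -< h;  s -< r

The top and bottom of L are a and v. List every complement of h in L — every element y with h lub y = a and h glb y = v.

Need y with h ∨ y = a and h ∧ y = v.
Checking each element gives: i, m.

i, m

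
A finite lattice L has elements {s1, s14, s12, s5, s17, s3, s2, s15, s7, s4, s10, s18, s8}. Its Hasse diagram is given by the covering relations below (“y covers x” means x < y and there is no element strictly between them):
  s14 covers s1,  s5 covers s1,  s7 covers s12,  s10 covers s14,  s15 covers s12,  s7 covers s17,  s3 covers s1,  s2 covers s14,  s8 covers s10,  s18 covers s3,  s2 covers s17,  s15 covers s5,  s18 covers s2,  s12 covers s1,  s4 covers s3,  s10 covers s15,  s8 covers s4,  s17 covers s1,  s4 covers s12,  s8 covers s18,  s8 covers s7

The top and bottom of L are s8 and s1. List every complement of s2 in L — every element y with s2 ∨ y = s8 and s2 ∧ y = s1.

s12, s15, s4, s5

Need y with s2 ∨ y = s8 and s2 ∧ y = s1.
Checking each element gives: s12, s15, s4, s5.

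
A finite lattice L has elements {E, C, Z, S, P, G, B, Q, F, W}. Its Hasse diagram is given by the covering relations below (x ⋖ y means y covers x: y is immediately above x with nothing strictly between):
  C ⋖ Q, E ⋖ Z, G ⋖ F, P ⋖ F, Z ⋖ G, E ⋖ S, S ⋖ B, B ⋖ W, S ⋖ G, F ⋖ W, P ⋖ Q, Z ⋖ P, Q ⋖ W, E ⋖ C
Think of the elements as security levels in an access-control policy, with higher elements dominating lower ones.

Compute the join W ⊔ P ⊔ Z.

Common upper bounds of {W, P, Z}: W.
The least among these is W.

W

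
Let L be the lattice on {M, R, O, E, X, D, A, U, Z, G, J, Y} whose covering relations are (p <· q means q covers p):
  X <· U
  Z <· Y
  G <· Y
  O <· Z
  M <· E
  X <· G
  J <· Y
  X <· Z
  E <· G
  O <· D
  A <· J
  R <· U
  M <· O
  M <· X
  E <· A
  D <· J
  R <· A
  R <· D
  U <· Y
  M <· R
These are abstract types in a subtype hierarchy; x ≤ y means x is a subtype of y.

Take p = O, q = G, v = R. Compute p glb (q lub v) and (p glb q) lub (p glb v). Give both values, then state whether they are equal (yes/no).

q lub v = Y, so p glb (q lub v) = O glb Y = O.
p glb q = M and p glb v = M, so (p glb q) lub (p glb v) = M lub M = M.
Equal: no.

O; M; no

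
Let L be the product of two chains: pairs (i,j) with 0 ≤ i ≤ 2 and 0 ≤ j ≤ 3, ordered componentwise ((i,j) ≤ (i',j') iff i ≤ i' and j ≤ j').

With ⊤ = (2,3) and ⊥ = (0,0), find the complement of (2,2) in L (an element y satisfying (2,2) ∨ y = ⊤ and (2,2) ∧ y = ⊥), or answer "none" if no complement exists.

none

For every candidate y, either (2,2) ∨ y ≠ (2,3) or (2,2) ∧ y ≠ (0,0); no complement exists.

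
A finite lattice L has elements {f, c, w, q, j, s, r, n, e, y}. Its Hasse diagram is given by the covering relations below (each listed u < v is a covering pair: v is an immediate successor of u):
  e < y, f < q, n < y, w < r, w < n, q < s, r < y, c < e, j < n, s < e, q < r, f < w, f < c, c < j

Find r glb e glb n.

f

Common lower bounds of {r, e, n}: f.
The greatest among these is f.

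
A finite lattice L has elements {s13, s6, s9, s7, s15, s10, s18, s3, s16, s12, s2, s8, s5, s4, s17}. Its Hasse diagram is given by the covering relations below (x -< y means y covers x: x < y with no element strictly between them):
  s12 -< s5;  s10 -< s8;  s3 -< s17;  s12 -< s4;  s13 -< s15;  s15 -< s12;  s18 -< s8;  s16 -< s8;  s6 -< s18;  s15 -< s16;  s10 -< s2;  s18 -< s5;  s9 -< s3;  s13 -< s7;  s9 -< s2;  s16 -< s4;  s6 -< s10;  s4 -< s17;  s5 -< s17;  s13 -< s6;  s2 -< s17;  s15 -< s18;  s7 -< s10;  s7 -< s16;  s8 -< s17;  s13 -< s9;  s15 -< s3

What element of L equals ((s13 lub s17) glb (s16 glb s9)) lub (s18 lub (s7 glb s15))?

s18

s13 ∨ s17 = s17
s16 ∧ s9 = s13
s17 ∧ s13 = s13
s7 ∧ s15 = s13
s18 ∨ s13 = s18
s13 ∨ s18 = s18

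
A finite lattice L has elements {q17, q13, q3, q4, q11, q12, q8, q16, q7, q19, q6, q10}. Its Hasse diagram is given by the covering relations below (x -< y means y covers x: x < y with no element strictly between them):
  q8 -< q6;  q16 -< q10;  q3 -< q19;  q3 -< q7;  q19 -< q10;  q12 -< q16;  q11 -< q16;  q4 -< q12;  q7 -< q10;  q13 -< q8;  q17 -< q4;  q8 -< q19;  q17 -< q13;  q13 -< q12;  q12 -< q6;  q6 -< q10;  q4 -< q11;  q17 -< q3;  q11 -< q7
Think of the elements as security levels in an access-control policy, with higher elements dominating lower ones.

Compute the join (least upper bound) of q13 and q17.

q13

Common upper bounds of {q13, q17}: q10, q12, q13, q16, q19, q6, q8.
The least among these is q13.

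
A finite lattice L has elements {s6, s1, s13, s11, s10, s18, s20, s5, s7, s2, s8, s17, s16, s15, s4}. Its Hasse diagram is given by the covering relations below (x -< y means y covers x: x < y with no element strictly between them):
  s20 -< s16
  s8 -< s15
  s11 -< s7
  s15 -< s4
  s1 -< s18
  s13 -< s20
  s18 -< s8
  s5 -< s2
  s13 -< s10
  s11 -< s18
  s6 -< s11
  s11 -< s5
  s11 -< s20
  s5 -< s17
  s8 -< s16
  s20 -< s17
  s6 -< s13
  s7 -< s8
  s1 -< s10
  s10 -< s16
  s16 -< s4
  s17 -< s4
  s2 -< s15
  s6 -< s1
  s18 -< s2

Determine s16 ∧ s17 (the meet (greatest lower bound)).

s20

Common lower bounds of {s16, s17}: s11, s13, s20, s6.
The greatest among these is s20.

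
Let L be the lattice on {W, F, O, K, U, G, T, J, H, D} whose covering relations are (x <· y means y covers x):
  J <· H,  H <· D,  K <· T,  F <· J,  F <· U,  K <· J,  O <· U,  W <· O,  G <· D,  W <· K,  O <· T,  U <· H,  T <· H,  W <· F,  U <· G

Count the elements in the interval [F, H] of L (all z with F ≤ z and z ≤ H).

4

The interval [F, H] = {F, H, J, U}, which has 4 elements.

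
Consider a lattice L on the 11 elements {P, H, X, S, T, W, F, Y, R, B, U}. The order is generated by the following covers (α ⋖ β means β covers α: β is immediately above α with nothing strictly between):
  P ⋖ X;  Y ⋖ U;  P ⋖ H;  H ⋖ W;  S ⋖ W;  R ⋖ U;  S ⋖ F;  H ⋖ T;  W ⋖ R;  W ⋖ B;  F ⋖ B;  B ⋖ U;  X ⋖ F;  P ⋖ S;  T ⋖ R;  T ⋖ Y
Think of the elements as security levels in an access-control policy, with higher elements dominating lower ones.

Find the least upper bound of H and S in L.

W

Common upper bounds of {H, S}: B, R, U, W.
The least among these is W.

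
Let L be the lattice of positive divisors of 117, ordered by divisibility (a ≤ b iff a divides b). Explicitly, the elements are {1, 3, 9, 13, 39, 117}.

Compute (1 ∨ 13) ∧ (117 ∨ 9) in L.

13

1 ∨ 13 = 13
117 ∨ 9 = 117
13 ∧ 117 = 13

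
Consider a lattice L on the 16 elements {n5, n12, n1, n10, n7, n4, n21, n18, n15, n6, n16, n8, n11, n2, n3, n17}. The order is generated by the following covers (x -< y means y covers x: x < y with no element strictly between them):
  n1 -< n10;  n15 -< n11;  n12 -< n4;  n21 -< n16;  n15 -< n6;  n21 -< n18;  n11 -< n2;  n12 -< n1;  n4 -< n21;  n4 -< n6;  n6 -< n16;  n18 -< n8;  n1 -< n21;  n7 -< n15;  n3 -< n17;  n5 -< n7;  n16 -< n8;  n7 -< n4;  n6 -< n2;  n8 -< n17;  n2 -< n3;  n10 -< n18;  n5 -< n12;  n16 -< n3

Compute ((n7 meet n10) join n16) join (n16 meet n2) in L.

n7 ∧ n10 = n5
n5 ∨ n16 = n16
n16 ∧ n2 = n6
n16 ∨ n6 = n16

n16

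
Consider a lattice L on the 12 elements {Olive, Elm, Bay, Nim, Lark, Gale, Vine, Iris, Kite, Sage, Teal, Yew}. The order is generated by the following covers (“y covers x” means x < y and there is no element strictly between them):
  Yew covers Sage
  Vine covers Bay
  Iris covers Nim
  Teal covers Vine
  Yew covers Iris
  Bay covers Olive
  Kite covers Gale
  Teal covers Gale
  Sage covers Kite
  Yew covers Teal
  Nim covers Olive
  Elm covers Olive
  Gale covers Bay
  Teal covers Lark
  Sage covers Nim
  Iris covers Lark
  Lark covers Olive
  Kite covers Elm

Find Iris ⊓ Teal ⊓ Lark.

Lark

Common lower bounds of {Iris, Teal, Lark}: Lark, Olive.
The greatest among these is Lark.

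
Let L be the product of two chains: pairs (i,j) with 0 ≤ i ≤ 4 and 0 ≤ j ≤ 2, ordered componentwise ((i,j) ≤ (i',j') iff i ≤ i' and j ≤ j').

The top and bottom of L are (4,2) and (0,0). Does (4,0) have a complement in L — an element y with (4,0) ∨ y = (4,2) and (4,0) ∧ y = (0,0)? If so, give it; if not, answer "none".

Need y with (4,0) ∨ y = (4,2) and (4,0) ∧ y = (0,0).
Checking each element gives: (0,2).

(0,2)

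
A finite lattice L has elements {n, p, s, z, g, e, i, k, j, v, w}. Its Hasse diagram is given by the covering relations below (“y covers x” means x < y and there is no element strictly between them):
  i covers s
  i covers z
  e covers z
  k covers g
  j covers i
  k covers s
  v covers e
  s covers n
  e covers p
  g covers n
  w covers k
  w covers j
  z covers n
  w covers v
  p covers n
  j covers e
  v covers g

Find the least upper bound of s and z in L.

Common upper bounds of {s, z}: i, j, w.
The least among these is i.

i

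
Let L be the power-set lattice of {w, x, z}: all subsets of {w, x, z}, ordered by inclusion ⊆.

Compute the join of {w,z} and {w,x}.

Under ⊆, join is union: {w,z} ∪ {w,x} = {w,x,z}.

{w,x,z}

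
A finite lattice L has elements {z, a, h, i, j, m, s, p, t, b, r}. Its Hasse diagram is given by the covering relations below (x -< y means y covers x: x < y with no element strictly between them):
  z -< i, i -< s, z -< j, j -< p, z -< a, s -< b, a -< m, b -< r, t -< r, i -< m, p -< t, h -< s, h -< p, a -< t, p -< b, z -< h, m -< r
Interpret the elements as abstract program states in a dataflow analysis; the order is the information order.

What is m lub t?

r

Common upper bounds of {m, t}: r.
The least among these is r.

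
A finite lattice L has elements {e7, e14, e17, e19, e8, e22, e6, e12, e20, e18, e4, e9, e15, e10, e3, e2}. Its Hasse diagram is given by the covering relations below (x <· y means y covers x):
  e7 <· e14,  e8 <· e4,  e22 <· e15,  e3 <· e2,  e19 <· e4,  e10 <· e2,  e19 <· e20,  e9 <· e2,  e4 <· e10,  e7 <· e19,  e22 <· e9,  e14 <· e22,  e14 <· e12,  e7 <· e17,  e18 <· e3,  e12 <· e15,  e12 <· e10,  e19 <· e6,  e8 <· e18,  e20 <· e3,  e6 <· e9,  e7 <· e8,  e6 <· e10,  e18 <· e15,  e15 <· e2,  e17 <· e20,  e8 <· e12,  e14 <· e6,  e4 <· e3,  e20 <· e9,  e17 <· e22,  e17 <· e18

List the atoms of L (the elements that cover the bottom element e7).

e14, e17, e19, e8

The atoms are exactly the elements that cover e7: e14, e17, e19, e8.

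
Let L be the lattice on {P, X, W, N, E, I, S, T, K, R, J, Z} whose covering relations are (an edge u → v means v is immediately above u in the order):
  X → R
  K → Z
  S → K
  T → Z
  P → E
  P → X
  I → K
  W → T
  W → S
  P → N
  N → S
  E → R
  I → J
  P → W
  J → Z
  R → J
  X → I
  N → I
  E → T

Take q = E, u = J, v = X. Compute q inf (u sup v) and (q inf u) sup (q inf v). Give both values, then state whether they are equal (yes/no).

E; E; yes

u sup v = J, so q inf (u sup v) = E inf J = E.
q inf u = E and q inf v = P, so (q inf u) sup (q inf v) = E sup P = E.
Equal: yes.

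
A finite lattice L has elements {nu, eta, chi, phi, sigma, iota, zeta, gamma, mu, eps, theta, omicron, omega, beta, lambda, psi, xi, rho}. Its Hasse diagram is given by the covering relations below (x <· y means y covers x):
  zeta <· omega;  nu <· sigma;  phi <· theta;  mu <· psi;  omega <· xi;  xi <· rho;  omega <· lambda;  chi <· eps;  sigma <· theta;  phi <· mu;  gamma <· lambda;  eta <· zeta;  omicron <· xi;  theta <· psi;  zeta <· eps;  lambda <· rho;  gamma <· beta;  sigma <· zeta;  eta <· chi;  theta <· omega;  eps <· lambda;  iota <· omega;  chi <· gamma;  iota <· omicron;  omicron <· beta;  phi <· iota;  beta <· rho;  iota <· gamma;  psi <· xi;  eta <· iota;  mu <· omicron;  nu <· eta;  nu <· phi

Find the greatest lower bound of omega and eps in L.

zeta

Common lower bounds of {omega, eps}: eta, nu, sigma, zeta.
The greatest among these is zeta.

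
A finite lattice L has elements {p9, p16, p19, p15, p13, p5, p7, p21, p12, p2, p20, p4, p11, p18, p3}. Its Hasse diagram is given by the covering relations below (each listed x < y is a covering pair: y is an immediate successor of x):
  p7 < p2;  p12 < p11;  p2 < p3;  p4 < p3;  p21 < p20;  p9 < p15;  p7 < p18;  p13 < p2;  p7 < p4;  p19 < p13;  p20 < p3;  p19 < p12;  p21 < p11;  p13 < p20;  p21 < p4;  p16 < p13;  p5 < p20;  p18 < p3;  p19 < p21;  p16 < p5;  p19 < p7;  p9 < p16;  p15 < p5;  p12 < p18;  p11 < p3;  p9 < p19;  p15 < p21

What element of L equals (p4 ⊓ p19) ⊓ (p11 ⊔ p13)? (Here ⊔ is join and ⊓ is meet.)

p4 ∧ p19 = p19
p11 ∨ p13 = p3
p19 ∧ p3 = p19

p19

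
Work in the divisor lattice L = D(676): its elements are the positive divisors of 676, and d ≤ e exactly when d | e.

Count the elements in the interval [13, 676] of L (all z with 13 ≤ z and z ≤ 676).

6

The interval [13, 676] = {13, 169, 26, 338, 52, 676}, which has 6 elements.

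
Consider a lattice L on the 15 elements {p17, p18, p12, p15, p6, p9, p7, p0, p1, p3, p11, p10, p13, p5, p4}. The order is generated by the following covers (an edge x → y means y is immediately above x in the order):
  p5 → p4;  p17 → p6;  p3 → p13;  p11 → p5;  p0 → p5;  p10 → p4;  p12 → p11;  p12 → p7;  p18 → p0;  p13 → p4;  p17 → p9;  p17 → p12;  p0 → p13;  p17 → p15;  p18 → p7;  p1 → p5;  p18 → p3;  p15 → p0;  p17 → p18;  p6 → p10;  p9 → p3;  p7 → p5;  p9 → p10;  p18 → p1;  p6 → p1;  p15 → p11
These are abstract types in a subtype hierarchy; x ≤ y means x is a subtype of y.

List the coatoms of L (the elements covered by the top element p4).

The coatoms are exactly the elements covered by p4: p10, p13, p5.

p10, p13, p5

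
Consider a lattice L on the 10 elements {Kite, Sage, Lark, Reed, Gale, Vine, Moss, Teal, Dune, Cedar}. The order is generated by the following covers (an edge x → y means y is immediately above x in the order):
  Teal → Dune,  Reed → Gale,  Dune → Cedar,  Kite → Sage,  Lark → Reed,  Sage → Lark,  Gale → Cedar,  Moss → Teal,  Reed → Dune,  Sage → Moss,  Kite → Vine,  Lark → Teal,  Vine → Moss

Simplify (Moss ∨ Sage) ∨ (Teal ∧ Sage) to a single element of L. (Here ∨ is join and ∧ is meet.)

Moss

Moss ∨ Sage = Moss
Teal ∧ Sage = Sage
Moss ∨ Sage = Moss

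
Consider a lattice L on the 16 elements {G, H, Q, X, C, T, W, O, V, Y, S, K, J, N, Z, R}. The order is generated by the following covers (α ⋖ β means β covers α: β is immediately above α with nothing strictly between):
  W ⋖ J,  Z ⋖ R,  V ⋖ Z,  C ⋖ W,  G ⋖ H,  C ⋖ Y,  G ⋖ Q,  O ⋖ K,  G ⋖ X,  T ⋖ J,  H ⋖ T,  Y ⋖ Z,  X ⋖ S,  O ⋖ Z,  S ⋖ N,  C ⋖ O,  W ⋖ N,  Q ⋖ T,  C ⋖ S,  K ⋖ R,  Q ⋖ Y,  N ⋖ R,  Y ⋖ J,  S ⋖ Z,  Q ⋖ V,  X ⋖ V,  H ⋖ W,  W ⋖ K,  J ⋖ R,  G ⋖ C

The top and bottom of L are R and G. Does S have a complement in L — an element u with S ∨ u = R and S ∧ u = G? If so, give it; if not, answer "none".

T

Need u with S ∨ u = R and S ∧ u = G.
Checking each element gives: T.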